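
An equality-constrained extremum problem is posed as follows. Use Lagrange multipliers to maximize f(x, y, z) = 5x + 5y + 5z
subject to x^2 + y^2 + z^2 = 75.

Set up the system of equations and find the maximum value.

Lagrange conditions: 5 = 2*lambda*x, 5 = 2*lambda*y, 5 = 2*lambda*z
So x:5 = y:5 = z:5, i.e. x = 5t, y = 5t, z = 5t
Constraint: t^2*(5^2 + 5^2 + 5^2) = 75
  t^2 * 75 = 75  =>  t = sqrt(1)
Maximum = 5*5t + 5*5t + 5*5t = 75*sqrt(1) = 75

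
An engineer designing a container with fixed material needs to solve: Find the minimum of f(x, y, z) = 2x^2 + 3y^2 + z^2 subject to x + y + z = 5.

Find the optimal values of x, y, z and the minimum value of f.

Using Lagrange multipliers on f = 2x^2 + 3y^2 + z^2 with constraint x + y + z = 5:
Conditions: 2*2*x = lambda, 2*3*y = lambda, 2*1*z = lambda
So x = lambda/4, y = lambda/6, z = lambda/2
Substituting into constraint: lambda * (11/12) = 5
lambda = 60/11
x = 15/11, y = 10/11, z = 30/11
Minimum value = 150/11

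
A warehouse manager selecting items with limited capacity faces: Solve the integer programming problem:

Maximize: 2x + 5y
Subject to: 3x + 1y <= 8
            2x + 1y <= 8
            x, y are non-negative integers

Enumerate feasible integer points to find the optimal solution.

Constraint 1: 3x + 1y <= 8
Constraint 2: 2x + 1y <= 8
Feasible x range (need y >= 0): 0 <= x <= min(8/3, 8/2) => x in {0, ..., 2}.
Enumerate feasible integer points row by row (the coefficient of y is 5 > 0, so for each x the largest feasible y gives the best value):
  x = 0: y <= min((8 - 3*0)/1, (8 - 2*0)/1) => y in {0, ..., 8}; best 2*0 + 5*8 = 40
  x = 1: y <= min((8 - 3*1)/1, (8 - 2*1)/1) => y in {0, ..., 5}; best 2*1 + 5*5 = 27
  x = 2: y <= min((8 - 3*2)/1, (8 - 2*2)/1) => y in {0, ..., 2}; best 2*2 + 5*2 = 14
The maximum 2x + 5y = 40 is achieved at x = 0, y = 8.
Check: 3*0 + 1*8 = 8 <= 8 and 2*0 + 1*8 = 8 <= 8.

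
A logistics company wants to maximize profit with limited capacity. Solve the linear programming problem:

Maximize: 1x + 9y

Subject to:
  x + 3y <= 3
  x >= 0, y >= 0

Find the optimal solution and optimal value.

The feasible region has vertices at [(0, 0), (3, 0), (0, 1)].
Checking objective 1x + 9y at each vertex:
  (0, 0): 1*0 + 9*0 = 0
  (3, 0): 1*3 + 9*0 = 3
  (0, 1): 1*0 + 9*1 = 9
Maximum is 9 at (0, 1).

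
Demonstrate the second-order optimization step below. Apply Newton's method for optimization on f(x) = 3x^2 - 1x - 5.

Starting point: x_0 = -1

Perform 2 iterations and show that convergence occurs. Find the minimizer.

f(x) = 3x^2 - 1x - 5, f'(x) = 6x + (-1), f''(x) = 6
Step 1: f'(-1) = -7, x_1 = -1 - -7/6 = 1/6
Step 2: f'(1/6) = 0, x_2 = 1/6 (converged)
Newton's method converges in 1 step for quadratics.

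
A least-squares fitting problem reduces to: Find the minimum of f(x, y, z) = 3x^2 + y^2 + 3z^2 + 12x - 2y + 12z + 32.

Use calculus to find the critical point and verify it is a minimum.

f(x,y,z) = 3x^2 + y^2 + 3z^2 + 12x - 2y + 12z + 32
df/dx = 6x + (12) = 0 => x = -2
df/dy = 2y + (-2) = 0 => y = 1
df/dz = 6z + (12) = 0 => z = -2
f(-2,1,-2) = 3*(-2)^2 + 1*(1)^2 + 3*(-2)^2 + 12*(-2) + -2*(1) + 12*(-2) + 32 = 7
Hessian is diagonal with entries 6, 2, 6 > 0, confirmed minimum.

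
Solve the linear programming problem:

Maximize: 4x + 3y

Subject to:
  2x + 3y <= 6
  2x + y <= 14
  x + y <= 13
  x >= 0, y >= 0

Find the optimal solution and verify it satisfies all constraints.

Feasible vertices: (0, 0), (0, 2), (3, 0)
Objective 4x + 3y at each vertex:
  (0, 0): 0
  (0, 2): 6
  (3, 0): 12
Maximum is 12 at (3, 0).
Verify constraints at (x, y) = (3, 0):
  2*3 + 3*0 = 6 <= 6 (active)
  2*3 + 1*0 = 6 <= 14
  1*3 + 1*0 = 3 <= 13
  x = 3 >= 0, y = 0 >= 0. All constraints satisfied.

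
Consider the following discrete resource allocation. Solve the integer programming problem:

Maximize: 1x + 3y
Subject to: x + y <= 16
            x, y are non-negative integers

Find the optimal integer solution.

Objective: 1x + 3y, constraint: x + y <= 16
Coefficient of y is 3 > coefficient of x is 1, so allocate the entire budget to y.
Optimal: x = 0, y = 16, value = 48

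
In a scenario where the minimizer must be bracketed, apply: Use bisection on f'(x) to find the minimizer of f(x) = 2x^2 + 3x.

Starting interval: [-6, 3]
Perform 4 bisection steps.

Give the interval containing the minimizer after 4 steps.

Finding critical point of f(x) = 2x^2 + 3x using bisection on f'(x) = 4x + 3.
f'(x) = 0 when x = -3/4.
Starting interval: [-6, 3]
Step 1: mid = -3/2, f'(mid) = -3, new interval = [-3/2, 3]
Step 2: mid = 3/4, f'(mid) = 6, new interval = [-3/2, 3/4]
Step 3: mid = -3/8, f'(mid) = 3/2, new interval = [-3/2, -3/8]
Step 4: mid = -15/16, f'(mid) = -3/4, new interval = [-15/16, -3/8]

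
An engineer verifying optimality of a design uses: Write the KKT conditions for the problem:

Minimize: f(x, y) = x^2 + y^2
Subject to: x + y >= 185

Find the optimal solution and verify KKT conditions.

KKT conditions for min x^2 + y^2 s.t. x + y >= 185:
Stationarity: 2x = mu, 2y = mu
So x = y = mu/2.
Complementary slackness: mu*(x + y - 185) = 0
Primal feasibility: x + y >= 185; dual feasibility: mu >= 0
If mu = 0 then x = y = 0, but 0 + 0 < 185 is infeasible, so the constraint is active.
Constraint active: x + y = 2*(mu/2) = 185 => mu = 185
x = y = 185/2, f = 34225/2
Verify: stationarity 2*(185/2) = 185 = mu; primal 185/2 + 185/2 = 185 >= 185; dual mu = 185 >= 0; complementary slackness 185*(185 - 185) = 0. All KKT conditions hold.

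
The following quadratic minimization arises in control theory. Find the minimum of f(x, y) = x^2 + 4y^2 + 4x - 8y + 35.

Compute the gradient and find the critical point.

f(x,y) = x^2 + 4y^2 + 4x - 8y + 35
df/dx = 2x + (4) = 0  =>  x = -2
df/dy = 8y + (-8) = 0  =>  y = 1
f(-2, 1) = 1*(-2)^2 + 4*(1)^2 + 4*(-2) + -8*(1) + 35 = 27
Hessian is diagonal with entries 2, 8 > 0, so this is a minimum.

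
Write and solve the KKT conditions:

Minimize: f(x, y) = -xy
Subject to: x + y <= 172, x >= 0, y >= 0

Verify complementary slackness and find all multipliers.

Problem: min -xy s.t. x + y <= 172 (multiplier lambda), x >= 0 (mu_x), y >= 0 (mu_y)
KKT stationarity: -y + lambda - mu_x = 0, -x + lambda - mu_y = 0, with lambda, mu_x, mu_y >= 0
Complementary slackness: lambda*(x + y - 172) = 0, mu_x*x = 0, mu_y*y = 0
If lambda = 0: y = -mu_x <= 0 and x = -mu_y <= 0 force x = y = 0 with f = 0; but x = y = 86 is feasible with f = -7396 < 0, so this is not the minimum. Hence lambda > 0 and x + y = 172.
Try x > 0, y > 0 (so mu_x = mu_y = 0): y = lambda, x = lambda => x = y = lambda
x + y = 172 => 2*lambda = 172 => lambda = 86
x* = y* = 86 > 0, consistent with mu_x = mu_y = 0.
(Any feasible point with x = 0 or y = 0 has f = 0 > -7396, so the minimum is not on those boundaries.)
min(-xy) = -7396 (i.e. max xy = 7396)
Multipliers: lambda = 86, mu_x = 0, mu_y = 0
Complementary slackness: lambda*(x + y - 172) = 86*(86 + 86 - 172) = 0, mu_x*x = 0*86 = 0, mu_y*y = 0*86 = 0. Satisfied.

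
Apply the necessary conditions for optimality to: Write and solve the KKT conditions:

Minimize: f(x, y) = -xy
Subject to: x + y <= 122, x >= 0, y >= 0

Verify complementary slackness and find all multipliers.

Problem: min -xy s.t. x + y <= 122 (multiplier lambda), x >= 0 (mu_x), y >= 0 (mu_y)
KKT stationarity: -y + lambda - mu_x = 0, -x + lambda - mu_y = 0, with lambda, mu_x, mu_y >= 0
Complementary slackness: lambda*(x + y - 122) = 0, mu_x*x = 0, mu_y*y = 0
If lambda = 0: y = -mu_x <= 0 and x = -mu_y <= 0 force x = y = 0 with f = 0; but x = y = 61 is feasible with f = -3721 < 0, so this is not the minimum. Hence lambda > 0 and x + y = 122.
Try x > 0, y > 0 (so mu_x = mu_y = 0): y = lambda, x = lambda => x = y = lambda
x + y = 122 => 2*lambda = 122 => lambda = 61
x* = y* = 61 > 0, consistent with mu_x = mu_y = 0.
(Any feasible point with x = 0 or y = 0 has f = 0 > -3721, so the minimum is not on those boundaries.)
min(-xy) = -3721 (i.e. max xy = 3721)
Multipliers: lambda = 61, mu_x = 0, mu_y = 0
Complementary slackness: lambda*(x + y - 122) = 61*(61 + 61 - 122) = 0, mu_x*x = 0*61 = 0, mu_y*y = 0*61 = 0. Satisfied.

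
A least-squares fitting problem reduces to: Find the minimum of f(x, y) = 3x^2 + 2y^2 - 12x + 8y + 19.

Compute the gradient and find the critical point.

f(x,y) = 3x^2 + 2y^2 - 12x + 8y + 19
df/dx = 6x + (-12) = 0  =>  x = 2
df/dy = 4y + (8) = 0  =>  y = -2
f(2, -2) = 3*(2)^2 + 2*(-2)^2 + -12*(2) + 8*(-2) + 19 = -1
Hessian is diagonal with entries 6, 4 > 0, so this is a minimum.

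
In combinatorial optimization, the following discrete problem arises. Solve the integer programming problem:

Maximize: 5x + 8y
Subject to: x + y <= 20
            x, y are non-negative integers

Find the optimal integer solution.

Objective: 5x + 8y, constraint: x + y <= 20
Coefficient of y is 8 > coefficient of x is 5, so allocate the entire budget to y.
Optimal: x = 0, y = 20, value = 160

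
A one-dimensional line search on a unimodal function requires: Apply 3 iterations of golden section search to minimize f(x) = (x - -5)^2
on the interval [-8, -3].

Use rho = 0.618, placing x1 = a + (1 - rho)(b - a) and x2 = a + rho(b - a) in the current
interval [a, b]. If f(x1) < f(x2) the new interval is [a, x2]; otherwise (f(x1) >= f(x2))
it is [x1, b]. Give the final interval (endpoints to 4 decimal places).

Golden section search for min of f(x) = (x - -5)^2 on [-8, -3].
Each step: x1 = a + (1 - rho)(b - a), x2 = a + rho(b - a); if f(x1) < f(x2) keep [a, x2], otherwise keep [x1, b].
Step 1: [-8.0000, -3.0000], x1=-6.0900 (f=1.1881), x2=-4.9100 (f=0.0081); f(x1) > f(x2) => keep [-6.0900, -3.0000]
Step 2: [-6.0900, -3.0000], x1=-4.9096 (f=0.0082), x2=-4.1804 (f=0.6718); f(x1) < f(x2) => keep [-6.0900, -4.1804]
Step 3: [-6.0900, -4.1804], x1=-5.3605 (f=0.1300), x2=-4.9099 (f=0.0081); f(x1) > f(x2) => keep [-5.3605, -4.1804]
Final interval: [-5.3605, -4.1804]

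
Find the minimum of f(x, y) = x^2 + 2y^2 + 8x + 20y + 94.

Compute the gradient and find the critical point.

f(x,y) = x^2 + 2y^2 + 8x + 20y + 94
df/dx = 2x + (8) = 0  =>  x = -4
df/dy = 4y + (20) = 0  =>  y = -5
f(-4, -5) = 1*(-4)^2 + 2*(-5)^2 + 8*(-4) + 20*(-5) + 94 = 28
Hessian is diagonal with entries 2, 4 > 0, so this is a minimum.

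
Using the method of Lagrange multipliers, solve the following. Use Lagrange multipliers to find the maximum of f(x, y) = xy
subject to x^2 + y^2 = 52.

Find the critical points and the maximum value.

Lagrange conditions: y = 2*lambda*x and x = 2*lambda*y
If x = 0 then y = 0, violating the constraint, so x, y != 0.
Dividing: y/x = x/y => x^2 = y^2 => y = x or y = -x
Constraint: 2x^2 = 52 => x^2 = 26 => x = +/-sqrt(26)
Critical points: (sqrt(26), sqrt(26)), (-sqrt(26), -sqrt(26)), (sqrt(26), -sqrt(26)), (-sqrt(26), sqrt(26))
  y = x:  xy = x^2 = 26  at (sqrt(26), sqrt(26)) and (-sqrt(26), -sqrt(26))
  y = -x: xy = -x^2 = -26 at (sqrt(26), -sqrt(26)) and (-sqrt(26), sqrt(26))
Maximum xy = 26 at (sqrt(26), sqrt(26)) and (-sqrt(26), -sqrt(26))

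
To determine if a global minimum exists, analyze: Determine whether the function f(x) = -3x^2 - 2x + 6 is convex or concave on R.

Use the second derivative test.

f(x) = -3x^2 - 2x + 6
f'(x) = -6x - 2
f''(x) = -6
Since f''(x) = -6 < 0 for all x, f is concave on R.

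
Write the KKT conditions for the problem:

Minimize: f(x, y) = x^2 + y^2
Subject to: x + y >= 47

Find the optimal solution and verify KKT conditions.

KKT conditions for min x^2 + y^2 s.t. x + y >= 47:
Stationarity: 2x = mu, 2y = mu
So x = y = mu/2.
Complementary slackness: mu*(x + y - 47) = 0
Primal feasibility: x + y >= 47; dual feasibility: mu >= 0
If mu = 0 then x = y = 0, but 0 + 0 < 47 is infeasible, so the constraint is active.
Constraint active: x + y = 2*(mu/2) = 47 => mu = 47
x = y = 47/2, f = 2209/2
Verify: stationarity 2*(47/2) = 47 = mu; primal 47/2 + 47/2 = 47 >= 47; dual mu = 47 >= 0; complementary slackness 47*(47 - 47) = 0. All KKT conditions hold.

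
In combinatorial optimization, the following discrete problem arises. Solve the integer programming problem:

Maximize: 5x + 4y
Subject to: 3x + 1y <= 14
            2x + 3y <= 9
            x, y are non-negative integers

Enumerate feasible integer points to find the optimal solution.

Constraint 1: 3x + 1y <= 14
Constraint 2: 2x + 3y <= 9
Feasible x range (need y >= 0): 0 <= x <= min(14/3, 9/2) => x in {0, ..., 4}.
Enumerate feasible integer points row by row (the coefficient of y is 4 > 0, so for each x the largest feasible y gives the best value):
  x = 0: y <= min((14 - 3*0)/1, (9 - 2*0)/3) => y in {0, ..., 3}; best 5*0 + 4*3 = 12
  x = 1: y <= min((14 - 3*1)/1, (9 - 2*1)/3) => y in {0, ..., 2}; best 5*1 + 4*2 = 13
  x = 2: y <= min((14 - 3*2)/1, (9 - 2*2)/3) => y in {0, ..., 1}; best 5*2 + 4*1 = 14
  x = 3: y <= min((14 - 3*3)/1, (9 - 2*3)/3) => y in {0, ..., 1}; best 5*3 + 4*1 = 19
  x = 4: y <= min((14 - 3*4)/1, (9 - 2*4)/3) => y in {0}; best 5*4 + 4*0 = 20
The maximum 5x + 4y = 20 is achieved at x = 4, y = 0.
Check: 3*4 + 1*0 = 12 <= 14 and 2*4 + 3*0 = 8 <= 9.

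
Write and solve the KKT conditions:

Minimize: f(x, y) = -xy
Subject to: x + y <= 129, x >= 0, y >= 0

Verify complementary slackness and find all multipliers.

Problem: min -xy s.t. x + y <= 129 (multiplier lambda), x >= 0 (mu_x), y >= 0 (mu_y)
KKT stationarity: -y + lambda - mu_x = 0, -x + lambda - mu_y = 0, with lambda, mu_x, mu_y >= 0
Complementary slackness: lambda*(x + y - 129) = 0, mu_x*x = 0, mu_y*y = 0
If lambda = 0: y = -mu_x <= 0 and x = -mu_y <= 0 force x = y = 0 with f = 0; but x = y = 129/2 is feasible with f = -16641/4 < 0, so this is not the minimum. Hence lambda > 0 and x + y = 129.
Try x > 0, y > 0 (so mu_x = mu_y = 0): y = lambda, x = lambda => x = y = lambda
x + y = 129 => 2*lambda = 129 => lambda = 129/2
x* = y* = 129/2 > 0, consistent with mu_x = mu_y = 0.
(Any feasible point with x = 0 or y = 0 has f = 0 > -16641/4, so the minimum is not on those boundaries.)
min(-xy) = -16641/4 (i.e. max xy = 16641/4)
Multipliers: lambda = 129/2, mu_x = 0, mu_y = 0
Complementary slackness: lambda*(x + y - 129) = 129/2*(129/2 + 129/2 - 129) = 0, mu_x*x = 0*129/2 = 0, mu_y*y = 0*129/2 = 0. Satisfied.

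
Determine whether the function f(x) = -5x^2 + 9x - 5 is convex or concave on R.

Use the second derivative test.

f(x) = -5x^2 + 9x - 5
f'(x) = -10x + 9
f''(x) = -10
Since f''(x) = -10 < 0 for all x, f is concave on R.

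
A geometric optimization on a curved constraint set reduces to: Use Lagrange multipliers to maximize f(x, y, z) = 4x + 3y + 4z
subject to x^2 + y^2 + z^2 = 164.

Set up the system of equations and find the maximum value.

Lagrange conditions: 4 = 2*lambda*x, 3 = 2*lambda*y, 4 = 2*lambda*z
So x:4 = y:3 = z:4, i.e. x = 4t, y = 3t, z = 4t
Constraint: t^2*(4^2 + 3^2 + 4^2) = 164
  t^2 * 41 = 164  =>  t = sqrt(4)
Maximum = 4*4t + 3*3t + 4*4t = 41*sqrt(4) = 82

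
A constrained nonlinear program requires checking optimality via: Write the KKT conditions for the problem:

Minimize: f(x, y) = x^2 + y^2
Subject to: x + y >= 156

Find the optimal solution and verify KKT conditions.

KKT conditions for min x^2 + y^2 s.t. x + y >= 156:
Stationarity: 2x = mu, 2y = mu
So x = y = mu/2.
Complementary slackness: mu*(x + y - 156) = 0
Primal feasibility: x + y >= 156; dual feasibility: mu >= 0
If mu = 0 then x = y = 0, but 0 + 0 < 156 is infeasible, so the constraint is active.
Constraint active: x + y = 2*(mu/2) = 156 => mu = 156
x = y = 78, f = 12168
Verify: stationarity 2*78 = 156 = mu; primal 78 + 78 = 156 >= 156; dual mu = 156 >= 0; complementary slackness 156*(156 - 156) = 0. All KKT conditions hold.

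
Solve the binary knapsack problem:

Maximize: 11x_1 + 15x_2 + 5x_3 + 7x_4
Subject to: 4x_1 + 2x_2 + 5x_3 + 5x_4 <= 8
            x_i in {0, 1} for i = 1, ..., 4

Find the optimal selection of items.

Items: item 1 (v=11, w=4), item 2 (v=15, w=2), item 3 (v=5, w=5), item 4 (v=7, w=5)
Capacity: 8
Checking all 16 subsets (w = total weight, v = total value):
  {}: w = 0, v = 0
  {1}: w = 4, v = 11
  {2}: w = 2, v = 15
  {3}: w = 5, v = 5
  {4}: w = 5, v = 7
  {1, 2}: w = 6, v = 26
  {1, 3}: w = 9 > 8, infeasible
  {1, 4}: w = 9 > 8, infeasible
  {2, 3}: w = 7, v = 20
  {2, 4}: w = 7, v = 22
  {3, 4}: w = 10 > 8, infeasible
  {1, 2, 3}: w = 11 > 8, infeasible
  {1, 2, 4}: w = 11 > 8, infeasible
  {1, 3, 4}: w = 14 > 8, infeasible
  {2, 3, 4}: w = 12 > 8, infeasible
  {1, 2, 3, 4}: w = 16 > 8, infeasible
Best feasible subset: items [1, 2]
Total weight: 6 <= 8, total value: 26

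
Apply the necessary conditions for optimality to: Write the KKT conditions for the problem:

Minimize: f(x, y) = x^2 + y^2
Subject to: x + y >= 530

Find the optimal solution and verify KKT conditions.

KKT conditions for min x^2 + y^2 s.t. x + y >= 530:
Stationarity: 2x = mu, 2y = mu
So x = y = mu/2.
Complementary slackness: mu*(x + y - 530) = 0
Primal feasibility: x + y >= 530; dual feasibility: mu >= 0
If mu = 0 then x = y = 0, but 0 + 0 < 530 is infeasible, so the constraint is active.
Constraint active: x + y = 2*(mu/2) = 530 => mu = 530
x = y = 265, f = 140450
Verify: stationarity 2*265 = 530 = mu; primal 265 + 265 = 530 >= 530; dual mu = 530 >= 0; complementary slackness 530*(530 - 530) = 0. All KKT conditions hold.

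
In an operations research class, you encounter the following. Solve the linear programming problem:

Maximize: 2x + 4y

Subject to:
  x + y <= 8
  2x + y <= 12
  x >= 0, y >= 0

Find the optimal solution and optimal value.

Feasible vertices: (0, 0), (0, 8), (4, 4), (6, 0)
Objective 2x + 4y at each:
  (0, 0): 0
  (0, 8): 32
  (4, 4): 24
  (6, 0): 12
Maximum is 32 at (0, 8).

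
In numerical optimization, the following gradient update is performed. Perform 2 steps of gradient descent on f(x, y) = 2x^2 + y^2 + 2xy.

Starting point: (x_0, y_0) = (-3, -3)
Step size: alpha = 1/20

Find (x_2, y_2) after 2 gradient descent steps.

f(x,y) = 2x^2 + y^2 + 2xy
grad_x = 4x + 2y, grad_y = 2y + 2x
Step 1: grad = (-18, -12), (-21/10, -12/5)
Step 2: grad = (-66/5, -9), (-36/25, -39/20)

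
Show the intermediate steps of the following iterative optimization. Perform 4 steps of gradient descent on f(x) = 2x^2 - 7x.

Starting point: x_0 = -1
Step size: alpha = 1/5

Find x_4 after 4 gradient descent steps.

f(x) = 2x^2 - 7x, f'(x) = 4x + (-7)
Step 1: f'(-1) = -11, x_1 = -1 - 1/5 * -11 = 6/5
Step 2: f'(6/5) = -11/5, x_2 = 6/5 - 1/5 * -11/5 = 41/25
Step 3: f'(41/25) = -11/25, x_3 = 41/25 - 1/5 * -11/25 = 216/125
Step 4: f'(216/125) = -11/125, x_4 = 216/125 - 1/5 * -11/125 = 1091/625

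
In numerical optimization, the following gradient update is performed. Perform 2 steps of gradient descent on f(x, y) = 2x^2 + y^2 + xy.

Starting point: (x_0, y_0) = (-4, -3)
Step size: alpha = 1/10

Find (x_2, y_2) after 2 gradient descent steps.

f(x,y) = 2x^2 + y^2 + xy
grad_x = 4x + 1y, grad_y = 2y + 1x
Step 1: grad = (-19, -10), (-21/10, -2)
Step 2: grad = (-52/5, -61/10), (-53/50, -139/100)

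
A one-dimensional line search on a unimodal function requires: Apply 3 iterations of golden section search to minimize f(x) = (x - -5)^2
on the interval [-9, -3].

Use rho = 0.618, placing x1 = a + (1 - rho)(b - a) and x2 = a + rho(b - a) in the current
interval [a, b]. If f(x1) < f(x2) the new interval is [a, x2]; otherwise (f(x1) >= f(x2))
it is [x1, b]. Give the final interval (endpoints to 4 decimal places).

Golden section search for min of f(x) = (x - -5)^2 on [-9, -3].
Each step: x1 = a + (1 - rho)(b - a), x2 = a + rho(b - a); if f(x1) < f(x2) keep [a, x2], otherwise keep [x1, b].
Step 1: [-9.0000, -3.0000], x1=-6.7080 (f=2.9173), x2=-5.2920 (f=0.0853); f(x1) > f(x2) => keep [-6.7080, -3.0000]
Step 2: [-6.7080, -3.0000], x1=-5.2915 (f=0.0850), x2=-4.4165 (f=0.3405); f(x1) < f(x2) => keep [-6.7080, -4.4165]
Step 3: [-6.7080, -4.4165], x1=-5.8326 (f=0.6933), x2=-5.2918 (f=0.0852); f(x1) > f(x2) => keep [-5.8326, -4.4165]
Final interval: [-5.8326, -4.4165]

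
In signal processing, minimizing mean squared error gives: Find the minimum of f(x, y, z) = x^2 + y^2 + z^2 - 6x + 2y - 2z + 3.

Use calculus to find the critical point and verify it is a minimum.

f(x,y,z) = x^2 + y^2 + z^2 - 6x + 2y - 2z + 3
df/dx = 2x + (-6) = 0 => x = 3
df/dy = 2y + (2) = 0 => y = -1
df/dz = 2z + (-2) = 0 => z = 1
f(3,-1,1) = 1*(3)^2 + 1*(-1)^2 + 1*(1)^2 + -6*(3) + 2*(-1) + -2*(1) + 3 = -8
Hessian is diagonal with entries 2, 2, 2 > 0, confirmed minimum.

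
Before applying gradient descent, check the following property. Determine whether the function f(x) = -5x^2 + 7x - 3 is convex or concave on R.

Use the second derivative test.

f(x) = -5x^2 + 7x - 3
f'(x) = -10x + 7
f''(x) = -10
Since f''(x) = -10 < 0 for all x, f is concave on R.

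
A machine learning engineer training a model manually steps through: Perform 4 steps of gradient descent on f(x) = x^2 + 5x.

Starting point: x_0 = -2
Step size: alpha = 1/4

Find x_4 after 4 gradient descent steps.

f(x) = x^2 + 5x, f'(x) = 2x + (5)
Step 1: f'(-2) = 1, x_1 = -2 - 1/4 * 1 = -9/4
Step 2: f'(-9/4) = 1/2, x_2 = -9/4 - 1/4 * 1/2 = -19/8
Step 3: f'(-19/8) = 1/4, x_3 = -19/8 - 1/4 * 1/4 = -39/16
Step 4: f'(-39/16) = 1/8, x_4 = -39/16 - 1/4 * 1/8 = -79/32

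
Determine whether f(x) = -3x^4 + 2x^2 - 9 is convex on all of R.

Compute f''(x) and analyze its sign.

f(x) = -3x^4 + 2x^2 - 9
f'(x) = -12x^3 + 4x
f''(x) = -36x^2 + 4
f''(x) = -36x^2 + 4 -> -inf as |x| -> inf
Therefore, f is not globally convex on R.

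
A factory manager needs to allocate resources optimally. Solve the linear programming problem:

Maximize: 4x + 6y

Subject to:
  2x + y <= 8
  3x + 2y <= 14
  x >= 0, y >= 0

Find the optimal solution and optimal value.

Feasible vertices: (0, 0), (0, 7), (2, 4), (4, 0)
Objective 4x + 6y at each:
  (0, 0): 0
  (0, 7): 42
  (2, 4): 32
  (4, 0): 16
Maximum is 42 at (0, 7).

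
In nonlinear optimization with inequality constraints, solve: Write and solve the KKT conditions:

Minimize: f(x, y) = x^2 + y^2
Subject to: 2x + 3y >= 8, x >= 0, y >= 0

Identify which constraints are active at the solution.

KKT conditions for min x^2 + y^2 s.t. 2x + 3y >= 8, x >= 0, y >= 0:
Stationarity: 2x = mu*2 + mu_x, 2y = mu*3 + mu_y, with mu, mu_x, mu_y >= 0
Complementary slackness: mu*(2x + 3y - 8) = 0, mu_x*x = 0, mu_y*y = 0
(0, 0) is infeasible (2*0 + 3*0 < 8), so if mu = 0 stationarity would force x = mu_x/2 >= 0, y = mu_y/2 >= 0 with mu_x*x = mu_y*y = 0, i.e. x = y = 0: contradiction. Hence mu > 0 and 2x + 3y = 8 is active.
Try x > 0, y > 0 (so mu_x = mu_y = 0): x = 2*mu/2, y = 3*mu/2
Substitute: 2*(2*mu/2) + 3*(3*mu/2) = 8
  mu*13/2 = 8 => mu = 16/13
x* = 16/13 > 0, y* = 24/13 > 0, consistent with mu_x = mu_y = 0.
f is convex and the constraints are linear, so this KKT point is the global minimum.
f* = 64/13
Active constraints: 2x + 3y >= 8 (holds with equality, mu = 16/13 > 0); x >= 0 and y >= 0 are inactive (mu_x = mu_y = 0).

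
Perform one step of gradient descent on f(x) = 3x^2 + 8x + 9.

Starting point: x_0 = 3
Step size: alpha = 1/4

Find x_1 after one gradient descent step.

f(x) = 3x^2 + 8x + 9
f'(x) = 6x + 8
f'(3) = 6*3 + (8) = 26
x_1 = x_0 - alpha * f'(x_0) = 3 - 1/4 * 26 = -7/2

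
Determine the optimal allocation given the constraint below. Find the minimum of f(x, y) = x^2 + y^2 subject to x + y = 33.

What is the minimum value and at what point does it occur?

Substitute y = 33 - x into f(x,y) = x^2 + y^2:
g(x) = x^2 + (33 - x)^2 = 2x^2 - 66x + 1089
g'(x) = 4x - 66 = 0  =>  x = 33/2
y = 33 - 33/2 = 33/2
Minimum value = (33/2)^2 + (33/2)^2 = 1089/2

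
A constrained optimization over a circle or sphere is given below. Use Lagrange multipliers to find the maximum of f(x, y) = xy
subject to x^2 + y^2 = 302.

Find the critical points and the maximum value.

Lagrange conditions: y = 2*lambda*x and x = 2*lambda*y
If x = 0 then y = 0, violating the constraint, so x, y != 0.
Dividing: y/x = x/y => x^2 = y^2 => y = x or y = -x
Constraint: 2x^2 = 302 => x^2 = 151 => x = +/-sqrt(151)
Critical points: (sqrt(151), sqrt(151)), (-sqrt(151), -sqrt(151)), (sqrt(151), -sqrt(151)), (-sqrt(151), sqrt(151))
  y = x:  xy = x^2 = 151  at (sqrt(151), sqrt(151)) and (-sqrt(151), -sqrt(151))
  y = -x: xy = -x^2 = -151 at (sqrt(151), -sqrt(151)) and (-sqrt(151), sqrt(151))
Maximum xy = 151 at (sqrt(151), sqrt(151)) and (-sqrt(151), -sqrt(151))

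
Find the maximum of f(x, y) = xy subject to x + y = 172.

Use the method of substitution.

Substitute y = 172 - x into f(x,y) = xy:
g(x) = x(172 - x) = 172x - x^2
g'(x) = 172 - 2x = 0  =>  x = 86
y = 172 - 86 = 86
Maximum value = 86 * 86 = 7396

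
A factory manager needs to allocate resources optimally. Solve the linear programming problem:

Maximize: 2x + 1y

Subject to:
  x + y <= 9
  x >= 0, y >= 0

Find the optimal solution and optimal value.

The feasible region has vertices at [(0, 0), (9, 0), (0, 9)].
Checking objective 2x + 1y at each vertex:
  (0, 0): 2*0 + 1*0 = 0
  (9, 0): 2*9 + 1*0 = 18
  (0, 9): 2*0 + 1*9 = 9
Maximum is 18 at (9, 0).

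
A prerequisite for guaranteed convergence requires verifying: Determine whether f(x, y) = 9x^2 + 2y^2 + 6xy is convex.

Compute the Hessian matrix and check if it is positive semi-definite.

f(x,y) = 9x^2 + 2y^2 + 6xy
Hessian H = [[18, 6], [6, 4]]
trace(H) = 22, det(H) = 36
Eigenvalues: (22 +/- sqrt(340)) / 2 = 20.22, 1.78
Since both eigenvalues > 0, f is convex.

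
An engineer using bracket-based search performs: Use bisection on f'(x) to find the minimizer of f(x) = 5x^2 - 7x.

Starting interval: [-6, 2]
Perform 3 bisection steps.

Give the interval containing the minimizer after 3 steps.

Finding critical point of f(x) = 5x^2 - 7x using bisection on f'(x) = 10x + -7.
f'(x) = 0 when x = 7/10.
Starting interval: [-6, 2]
Step 1: mid = -2, f'(mid) = -27, new interval = [-2, 2]
Step 2: mid = 0, f'(mid) = -7, new interval = [0, 2]
Step 3: mid = 1, f'(mid) = 3, new interval = [0, 1]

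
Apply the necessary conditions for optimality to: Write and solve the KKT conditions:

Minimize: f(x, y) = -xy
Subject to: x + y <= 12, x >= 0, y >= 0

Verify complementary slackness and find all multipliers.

Problem: min -xy s.t. x + y <= 12 (multiplier lambda), x >= 0 (mu_x), y >= 0 (mu_y)
KKT stationarity: -y + lambda - mu_x = 0, -x + lambda - mu_y = 0, with lambda, mu_x, mu_y >= 0
Complementary slackness: lambda*(x + y - 12) = 0, mu_x*x = 0, mu_y*y = 0
If lambda = 0: y = -mu_x <= 0 and x = -mu_y <= 0 force x = y = 0 with f = 0; but x = y = 6 is feasible with f = -36 < 0, so this is not the minimum. Hence lambda > 0 and x + y = 12.
Try x > 0, y > 0 (so mu_x = mu_y = 0): y = lambda, x = lambda => x = y = lambda
x + y = 12 => 2*lambda = 12 => lambda = 6
x* = y* = 6 > 0, consistent with mu_x = mu_y = 0.
(Any feasible point with x = 0 or y = 0 has f = 0 > -36, so the minimum is not on those boundaries.)
min(-xy) = -36 (i.e. max xy = 36)
Multipliers: lambda = 6, mu_x = 0, mu_y = 0
Complementary slackness: lambda*(x + y - 12) = 6*(6 + 6 - 12) = 0, mu_x*x = 0*6 = 0, mu_y*y = 0*6 = 0. Satisfied.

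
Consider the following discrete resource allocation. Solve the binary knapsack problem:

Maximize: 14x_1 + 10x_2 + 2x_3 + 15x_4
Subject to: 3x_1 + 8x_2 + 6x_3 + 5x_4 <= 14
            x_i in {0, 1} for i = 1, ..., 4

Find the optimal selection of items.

Items: item 1 (v=14, w=3), item 2 (v=10, w=8), item 3 (v=2, w=6), item 4 (v=15, w=5)
Capacity: 14
Checking all 16 subsets (w = total weight, v = total value):
  {}: w = 0, v = 0
  {1}: w = 3, v = 14
  {2}: w = 8, v = 10
  {3}: w = 6, v = 2
  {4}: w = 5, v = 15
  {1, 2}: w = 11, v = 24
  {1, 3}: w = 9, v = 16
  {1, 4}: w = 8, v = 29
  {2, 3}: w = 14, v = 12
  {2, 4}: w = 13, v = 25
  {3, 4}: w = 11, v = 17
  {1, 2, 3}: w = 17 > 14, infeasible
  {1, 2, 4}: w = 16 > 14, infeasible
  {1, 3, 4}: w = 14, v = 31
  {2, 3, 4}: w = 19 > 14, infeasible
  {1, 2, 3, 4}: w = 22 > 14, infeasible
Best feasible subset: items [1, 3, 4]
Total weight: 14 <= 14, total value: 31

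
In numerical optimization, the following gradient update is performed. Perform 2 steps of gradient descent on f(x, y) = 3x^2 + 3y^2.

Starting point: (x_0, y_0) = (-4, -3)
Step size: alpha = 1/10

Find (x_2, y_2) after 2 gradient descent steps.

f(x,y) = 3x^2 + 3y^2
grad_x = 6x + 0y, grad_y = 6y + 0x
Step 1: grad = (-24, -18), (-8/5, -6/5)
Step 2: grad = (-48/5, -36/5), (-16/25, -12/25)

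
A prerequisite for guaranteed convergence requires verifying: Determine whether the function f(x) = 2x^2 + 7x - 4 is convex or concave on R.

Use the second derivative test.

f(x) = 2x^2 + 7x - 4
f'(x) = 4x + 7
f''(x) = 4
Since f''(x) = 4 > 0 for all x, f is convex on R.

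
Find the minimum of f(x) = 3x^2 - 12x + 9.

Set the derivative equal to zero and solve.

f(x) = 3x^2 - 12x + 9
f'(x) = 6x + (-12) = 0
x = 12/6 = 2
f(2) = -3
Since f''(x) = 6 > 0, this is a minimum.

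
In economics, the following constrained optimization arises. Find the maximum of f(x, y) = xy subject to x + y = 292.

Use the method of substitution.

Substitute y = 292 - x into f(x,y) = xy:
g(x) = x(292 - x) = 292x - x^2
g'(x) = 292 - 2x = 0  =>  x = 146
y = 292 - 146 = 146
Maximum value = 146 * 146 = 21316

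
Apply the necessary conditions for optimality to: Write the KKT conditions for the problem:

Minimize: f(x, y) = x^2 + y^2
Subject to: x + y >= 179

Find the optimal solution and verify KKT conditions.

KKT conditions for min x^2 + y^2 s.t. x + y >= 179:
Stationarity: 2x = mu, 2y = mu
So x = y = mu/2.
Complementary slackness: mu*(x + y - 179) = 0
Primal feasibility: x + y >= 179; dual feasibility: mu >= 0
If mu = 0 then x = y = 0, but 0 + 0 < 179 is infeasible, so the constraint is active.
Constraint active: x + y = 2*(mu/2) = 179 => mu = 179
x = y = 179/2, f = 32041/2
Verify: stationarity 2*(179/2) = 179 = mu; primal 179/2 + 179/2 = 179 >= 179; dual mu = 179 >= 0; complementary slackness 179*(179 - 179) = 0. All KKT conditions hold.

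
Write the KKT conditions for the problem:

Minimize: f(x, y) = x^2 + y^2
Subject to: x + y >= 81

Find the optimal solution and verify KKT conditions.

KKT conditions for min x^2 + y^2 s.t. x + y >= 81:
Stationarity: 2x = mu, 2y = mu
So x = y = mu/2.
Complementary slackness: mu*(x + y - 81) = 0
Primal feasibility: x + y >= 81; dual feasibility: mu >= 0
If mu = 0 then x = y = 0, but 0 + 0 < 81 is infeasible, so the constraint is active.
Constraint active: x + y = 2*(mu/2) = 81 => mu = 81
x = y = 81/2, f = 6561/2
Verify: stationarity 2*(81/2) = 81 = mu; primal 81/2 + 81/2 = 81 >= 81; dual mu = 81 >= 0; complementary slackness 81*(81 - 81) = 0. All KKT conditions hold.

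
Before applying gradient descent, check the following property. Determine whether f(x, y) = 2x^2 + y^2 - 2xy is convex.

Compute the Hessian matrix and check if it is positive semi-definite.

f(x,y) = 2x^2 + y^2 - 2xy
Hessian H = [[4, -2], [-2, 2]]
trace(H) = 6, det(H) = 4
Eigenvalues: (6 +/- sqrt(20)) / 2 = 5.236, 0.7639
Since both eigenvalues > 0, f is convex.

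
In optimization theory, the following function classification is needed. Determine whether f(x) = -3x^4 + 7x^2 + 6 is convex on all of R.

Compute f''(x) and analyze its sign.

f(x) = -3x^4 + 7x^2 + 6
f'(x) = -12x^3 + 14x
f''(x) = -36x^2 + 14
f''(x) = -36x^2 + 14 -> -inf as |x| -> inf
Therefore, f is not globally convex on R.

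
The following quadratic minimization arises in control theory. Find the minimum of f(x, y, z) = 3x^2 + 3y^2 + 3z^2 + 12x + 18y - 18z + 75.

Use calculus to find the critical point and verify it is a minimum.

f(x,y,z) = 3x^2 + 3y^2 + 3z^2 + 12x + 18y - 18z + 75
df/dx = 6x + (12) = 0 => x = -2
df/dy = 6y + (18) = 0 => y = -3
df/dz = 6z + (-18) = 0 => z = 3
f(-2,-3,3) = 3*(-2)^2 + 3*(-3)^2 + 3*(3)^2 + 12*(-2) + 18*(-3) + -18*(3) + 75 = 9
Hessian is diagonal with entries 6, 6, 6 > 0, confirmed minimum.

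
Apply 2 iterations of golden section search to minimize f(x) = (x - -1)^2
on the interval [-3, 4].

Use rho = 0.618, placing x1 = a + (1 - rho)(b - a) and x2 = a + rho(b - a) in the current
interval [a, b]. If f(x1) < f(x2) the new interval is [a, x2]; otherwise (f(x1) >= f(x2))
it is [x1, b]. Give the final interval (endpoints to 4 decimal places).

Golden section search for min of f(x) = (x - -1)^2 on [-3, 4].
Each step: x1 = a + (1 - rho)(b - a), x2 = a + rho(b - a); if f(x1) < f(x2) keep [a, x2], otherwise keep [x1, b].
Step 1: [-3.0000, 4.0000], x1=-0.3260 (f=0.4543), x2=1.3260 (f=5.4103); f(x1) < f(x2) => keep [-3.0000, 1.3260]
Step 2: [-3.0000, 1.3260], x1=-1.3475 (f=0.1207), x2=-0.3265 (f=0.4536); f(x1) < f(x2) => keep [-3.0000, -0.3265]
Final interval: [-3.0000, -0.3265]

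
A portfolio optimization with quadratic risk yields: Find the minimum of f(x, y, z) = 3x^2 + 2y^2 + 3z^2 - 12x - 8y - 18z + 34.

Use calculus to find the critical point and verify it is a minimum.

f(x,y,z) = 3x^2 + 2y^2 + 3z^2 - 12x - 8y - 18z + 34
df/dx = 6x + (-12) = 0 => x = 2
df/dy = 4y + (-8) = 0 => y = 2
df/dz = 6z + (-18) = 0 => z = 3
f(2,2,3) = 3*(2)^2 + 2*(2)^2 + 3*(3)^2 + -12*(2) + -8*(2) + -18*(3) + 34 = -13
Hessian is diagonal with entries 6, 4, 6 > 0, confirmed minimum.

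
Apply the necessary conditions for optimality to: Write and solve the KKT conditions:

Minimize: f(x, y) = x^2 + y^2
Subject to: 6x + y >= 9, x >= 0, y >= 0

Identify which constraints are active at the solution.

KKT conditions for min x^2 + y^2 s.t. 6x + 1y >= 9, x >= 0, y >= 0:
Stationarity: 2x = mu*6 + mu_x, 2y = mu*1 + mu_y, with mu, mu_x, mu_y >= 0
Complementary slackness: mu*(6x + y - 9) = 0, mu_x*x = 0, mu_y*y = 0
(0, 0) is infeasible (6*0 + 1*0 < 9), so if mu = 0 stationarity would force x = mu_x/2 >= 0, y = mu_y/2 >= 0 with mu_x*x = mu_y*y = 0, i.e. x = y = 0: contradiction. Hence mu > 0 and 6x + y = 9 is active.
Try x > 0, y > 0 (so mu_x = mu_y = 0): x = 6*mu/2, y = 1*mu/2
Substitute: 6*(6*mu/2) + 1*(1*mu/2) = 9
  mu*37/2 = 9 => mu = 18/37
x* = 54/37 > 0, y* = 9/37 > 0, consistent with mu_x = mu_y = 0.
f is convex and the constraints are linear, so this KKT point is the global minimum.
f* = 81/37
Active constraints: 6x + y >= 9 (holds with equality, mu = 18/37 > 0); x >= 0 and y >= 0 are inactive (mu_x = mu_y = 0).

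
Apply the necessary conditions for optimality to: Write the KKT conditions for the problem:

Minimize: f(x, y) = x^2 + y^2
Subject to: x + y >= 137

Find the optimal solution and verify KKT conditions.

KKT conditions for min x^2 + y^2 s.t. x + y >= 137:
Stationarity: 2x = mu, 2y = mu
So x = y = mu/2.
Complementary slackness: mu*(x + y - 137) = 0
Primal feasibility: x + y >= 137; dual feasibility: mu >= 0
If mu = 0 then x = y = 0, but 0 + 0 < 137 is infeasible, so the constraint is active.
Constraint active: x + y = 2*(mu/2) = 137 => mu = 137
x = y = 137/2, f = 18769/2
Verify: stationarity 2*(137/2) = 137 = mu; primal 137/2 + 137/2 = 137 >= 137; dual mu = 137 >= 0; complementary slackness 137*(137 - 137) = 0. All KKT conditions hold.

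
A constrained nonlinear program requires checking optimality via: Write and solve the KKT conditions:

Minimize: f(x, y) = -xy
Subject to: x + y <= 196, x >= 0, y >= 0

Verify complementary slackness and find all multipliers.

Problem: min -xy s.t. x + y <= 196 (multiplier lambda), x >= 0 (mu_x), y >= 0 (mu_y)
KKT stationarity: -y + lambda - mu_x = 0, -x + lambda - mu_y = 0, with lambda, mu_x, mu_y >= 0
Complementary slackness: lambda*(x + y - 196) = 0, mu_x*x = 0, mu_y*y = 0
If lambda = 0: y = -mu_x <= 0 and x = -mu_y <= 0 force x = y = 0 with f = 0; but x = y = 98 is feasible with f = -9604 < 0, so this is not the minimum. Hence lambda > 0 and x + y = 196.
Try x > 0, y > 0 (so mu_x = mu_y = 0): y = lambda, x = lambda => x = y = lambda
x + y = 196 => 2*lambda = 196 => lambda = 98
x* = y* = 98 > 0, consistent with mu_x = mu_y = 0.
(Any feasible point with x = 0 or y = 0 has f = 0 > -9604, so the minimum is not on those boundaries.)
min(-xy) = -9604 (i.e. max xy = 9604)
Multipliers: lambda = 98, mu_x = 0, mu_y = 0
Complementary slackness: lambda*(x + y - 196) = 98*(98 + 98 - 196) = 0, mu_x*x = 0*98 = 0, mu_y*y = 0*98 = 0. Satisfied.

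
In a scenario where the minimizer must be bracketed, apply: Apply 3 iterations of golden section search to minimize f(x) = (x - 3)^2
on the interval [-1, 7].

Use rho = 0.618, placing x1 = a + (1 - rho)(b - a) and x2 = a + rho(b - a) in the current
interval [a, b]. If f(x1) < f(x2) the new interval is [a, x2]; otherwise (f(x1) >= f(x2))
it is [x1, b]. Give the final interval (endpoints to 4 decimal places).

Golden section search for min of f(x) = (x - 3)^2 on [-1, 7].
Each step: x1 = a + (1 - rho)(b - a), x2 = a + rho(b - a); if f(x1) < f(x2) keep [a, x2], otherwise keep [x1, b].
Step 1: [-1.0000, 7.0000], x1=2.0560 (f=0.8911), x2=3.9440 (f=0.8911); f(x1) = f(x2) (tie, not '<') => keep [2.0560, 7.0000]
Step 2: [2.0560, 7.0000], x1=3.9446 (f=0.8923), x2=5.1114 (f=4.4580); f(x1) < f(x2) => keep [2.0560, 5.1114]
Step 3: [2.0560, 5.1114], x1=3.2232 (f=0.0498), x2=3.9442 (f=0.8916); f(x1) < f(x2) => keep [2.0560, 3.9442]
Final interval: [2.0560, 3.9442]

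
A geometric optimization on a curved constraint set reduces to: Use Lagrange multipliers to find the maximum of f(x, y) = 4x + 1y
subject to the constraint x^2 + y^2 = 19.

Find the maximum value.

Set up Lagrange conditions: grad f = lambda * grad g
  4 = 2*lambda*x
  1 = 2*lambda*y
From these: x/y = 4/1, so x = 4t, y = 1t for some t.
Substitute into constraint: (4t)^2 + (1t)^2 = 19
  t^2 * 17 = 19
  t = sqrt(19/17)
Maximum = 4*x + 1*y = (4^2 + 1^2)*t = 17 * sqrt(19/17) = sqrt(323)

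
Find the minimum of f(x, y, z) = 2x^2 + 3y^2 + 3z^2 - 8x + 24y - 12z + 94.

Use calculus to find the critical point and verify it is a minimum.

f(x,y,z) = 2x^2 + 3y^2 + 3z^2 - 8x + 24y - 12z + 94
df/dx = 4x + (-8) = 0 => x = 2
df/dy = 6y + (24) = 0 => y = -4
df/dz = 6z + (-12) = 0 => z = 2
f(2,-4,2) = 2*(2)^2 + 3*(-4)^2 + 3*(2)^2 + -8*(2) + 24*(-4) + -12*(2) + 94 = 26
Hessian is diagonal with entries 4, 6, 6 > 0, confirmed minimum.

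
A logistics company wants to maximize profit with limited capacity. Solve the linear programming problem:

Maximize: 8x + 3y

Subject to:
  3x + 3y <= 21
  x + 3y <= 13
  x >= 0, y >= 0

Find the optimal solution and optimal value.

Feasible vertices: (0, 0), (0, 13/3), (4, 3), (7, 0)
Objective 8x + 3y at each:
  (0, 0): 0
  (0, 13/3): 13
  (4, 3): 41
  (7, 0): 56
Maximum is 56 at (7, 0).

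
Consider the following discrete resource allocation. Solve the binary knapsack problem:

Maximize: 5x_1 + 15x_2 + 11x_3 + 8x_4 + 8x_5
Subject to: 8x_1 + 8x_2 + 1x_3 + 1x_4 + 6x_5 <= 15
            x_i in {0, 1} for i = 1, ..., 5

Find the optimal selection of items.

Items: item 1 (v=5, w=8), item 2 (v=15, w=8), item 3 (v=11, w=1), item 4 (v=8, w=1), item 5 (v=8, w=6)
Capacity: 15
Checking all 32 subsets (w = total weight, v = total value):
  {}: w = 0, v = 0
  {1}: w = 8, v = 5
  {2}: w = 8, v = 15
  {3}: w = 1, v = 11
  {4}: w = 1, v = 8
  {5}: w = 6, v = 8
  {1, 2}: w = 16 > 15, infeasible
  {1, 3}: w = 9, v = 16
  {1, 4}: w = 9, v = 13
  {1, 5}: w = 14, v = 13
  {2, 3}: w = 9, v = 26
  {2, 4}: w = 9, v = 23
  {2, 5}: w = 14, v = 23
  {3, 4}: w = 2, v = 19
  {3, 5}: w = 7, v = 19
  {4, 5}: w = 7, v = 16
  {1, 2, 3}: w = 17 > 15, infeasible
  {1, 2, 4}: w = 17 > 15, infeasible
  {1, 2, 5}: w = 22 > 15, infeasible
  {1, 3, 4}: w = 10, v = 24
  {1, 3, 5}: w = 15, v = 24
  {1, 4, 5}: w = 15, v = 21
  {2, 3, 4}: w = 10, v = 34
  {2, 3, 5}: w = 15, v = 34
  {2, 4, 5}: w = 15, v = 31
  {3, 4, 5}: w = 8, v = 27
  {1, 2, 3, 4}: w = 18 > 15, infeasible
  {1, 2, 3, 5}: w = 23 > 15, infeasible
  {1, 2, 4, 5}: w = 23 > 15, infeasible
  {1, 3, 4, 5}: w = 16 > 15, infeasible
  {2, 3, 4, 5}: w = 16 > 15, infeasible
  {1, 2, 3, 4, 5}: w = 24 > 15, infeasible
Best feasible subset: items [2, 3, 4]
(The same value 34 is also attained by {2, 3, 5}.)
Total weight: 10 <= 15, total value: 34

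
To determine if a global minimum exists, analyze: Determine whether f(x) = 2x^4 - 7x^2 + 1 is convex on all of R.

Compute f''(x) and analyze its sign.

f(x) = 2x^4 - 7x^2 + 1
f'(x) = 8x^3 + -14x
f''(x) = 24x^2 + -14
f''(0) = -14 < 0, so not convex near x = 0
Therefore, f is not globally convex on R.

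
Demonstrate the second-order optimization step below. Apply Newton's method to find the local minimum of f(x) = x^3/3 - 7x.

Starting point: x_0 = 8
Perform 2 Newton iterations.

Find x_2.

f(x) = x^3/3 - 7x
f'(x) = x^2 - 7, f''(x) = 2x
Newton update: x_{n+1} = x_n - (x_n^2 - 7)/(2*x_n)
Step 1: x_0 = 8, f'=57, f''=16, x_1 = 71/16
Step 2: x_1 = 71/16, f'=3249/256, f''=71/8, x_2 = 6833/2272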